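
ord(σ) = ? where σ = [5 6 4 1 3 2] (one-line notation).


Cycle decomposition: (1 5 3 4) (2 6)
Cycle lengths: 4, 2
Order = lcm(4, 2) = 4

ord(σ) = 4


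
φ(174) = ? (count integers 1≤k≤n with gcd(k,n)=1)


Factor n: 174 = 2 × 3 × 29
φ(n) = n · ∏(1 - 1/p) over distinct primes p | n
φ(174) = 174 · (1 - 1/2) · (1 - 1/3) · (1 - 1/29) = 56

φ(174) = 56


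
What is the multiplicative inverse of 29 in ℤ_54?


Use the extended Euclidean algorithm to write 1 = 29·s + 54·t; then s mod 54 is the inverse.
Euclidean algorithm:
  29 = 0·54 + 29
  54 = 1·29 + 25
  29 = 1·25 + 4
  25 = 6·4 + 1
  4 = 4·1 + 0
gcd(29,54) = 1
Back-substitution gives: 29·(-13) + 54·(7) = 1
So 29⁻¹ ≡ -13 ≡ 41 (mod 54)
Check: 29 × 41 = 1189 ≡ 1 (mod 54) ✓

29⁻¹ ≡ 41 (mod 54)


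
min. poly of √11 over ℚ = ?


√11 satisfies x² - 11 = 0, irreducible over ℚ since 11 is squarefree

Minimal polynomial: x² - 11


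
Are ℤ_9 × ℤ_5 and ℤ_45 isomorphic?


Comparing ℤ_9 × ℤ_5 and ℤ_45:
gcd(9,5) = 1, so ℤ_9 × ℤ_5 ≅ ℤ_45 (CRT)

Yes, ℤ_9 × ℤ_5 ≅ ℤ_45


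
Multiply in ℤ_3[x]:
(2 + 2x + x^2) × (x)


Expand and collect like terms; reduce coefficients mod 3:
x^0: 2·0 = 0 ≡ 0 (mod 3)
x^1: 2·1 + 2·0 = 2 ≡ 2 (mod 3)
x^2: 2·1 + 1·0 = 2 ≡ 2 (mod 3)
x^3: 1·1 = 1 ≡ 1 (mod 3)
Result: 2x + 2x^2 + x^3

f · g = 2x + 2x^2 + x^3


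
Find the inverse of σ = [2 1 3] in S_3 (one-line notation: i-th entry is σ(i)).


To find σ⁻¹, swap domain and range:
σ(1) = 2 → σ⁻¹(2) = 1
σ(2) = 1 → σ⁻¹(1) = 2
σ(3) = 3 → σ⁻¹(3) = 3

σ⁻¹ = [2 1 3]


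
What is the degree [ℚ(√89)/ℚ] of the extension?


√89 has minimal polynomial x² - 89 (irreducible over ℚ since 89 is squarefree)

[ℚ(√89)/ℚ] = 2


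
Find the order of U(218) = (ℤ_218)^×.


U(n) is the group of units mod n; |U(n)| = φ(n)
|U(218)| = φ(218) = 108

|U(218) = (ℤ_218)^×| = 108


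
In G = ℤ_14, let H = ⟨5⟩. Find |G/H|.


|⟨5⟩| = n / gcd(5, 14) = 14 / 1 = 14
H is normal (ℤ_14 is abelian).
|G/H| = |G| / |H| = 14 / 14 = 1

|G/H| = 1


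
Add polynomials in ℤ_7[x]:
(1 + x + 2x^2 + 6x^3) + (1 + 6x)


Add coefficients mod 7:
x^0: 1 + 1 = 2 (mod 7)
x^1: 1 + 6 = 0 (mod 7)
x^2: 2 + 0 = 2 (mod 7)
x^3: 6 + 0 = 6 (mod 7)
Result: 2 + 2x^2 + 6x^3

f + g = 2 + 2x^2 + 6x^3


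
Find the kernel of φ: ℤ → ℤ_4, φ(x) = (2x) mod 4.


Kernel = preimage of identity
ker(φ) = {x ∈ ℤ : 2x ≡ 0 (mod 4)}. gcd(2,4) = 2, so 2x ≡ 0 (mod 4) ⟺ x ≡ 0 (mod 4/2 = 2). Hence ker(φ) = 2ℤ

ker(φ) = 2ℤ


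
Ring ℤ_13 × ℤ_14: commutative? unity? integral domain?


Direct product ring; commutative with unity (1,1); but (1,0)·(0,1) = (0,0) gives zero divisors, so not an integral domain
Commutative: Yes
Integral domain: No
Has unity: Yes

ℤ_13 × ℤ_14: Commutative=Yes, Unity=Yes


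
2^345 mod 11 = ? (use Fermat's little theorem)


Fermat's little theorem: if p is prime and gcd(a,p)=1, then a^(p-1) ≡ 1 (mod p)
p = 11 is prime, gcd(2,11) = 1
Reduce exponent: 345 mod 10 = 5
So 2^345 ≡ 2^5 (mod 11)
2^5 mod 11 = 10

2^345 ≡ 10 (mod 11)


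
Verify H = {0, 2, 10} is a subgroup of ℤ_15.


Subgroup test for H = {0, 2, 10} in (ℤ_15, +):
(1) 0 ∈ H? Yes
(2) Closure: for all a,b ∈ H, (a+b) mod 15 ∈ H? No  [counterexample: 2 + 2 = 4 ∉ H]
(3) Inverses: for all a ∈ H, -a mod 15 ∈ H? No

No, H is not a subgroup of ℤ_15


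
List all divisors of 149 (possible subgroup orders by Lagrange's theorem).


Lagrange's theorem: |H| divides |G|
|G| = 149
Divisors of 149: 1, 149

Possible subgroup orders: {1, 149}


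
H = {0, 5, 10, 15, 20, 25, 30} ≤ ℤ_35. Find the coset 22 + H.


22 + H = {22 + h (mod 35) : h ∈ H}
22+0=22, 22+5=27, 22+10=32, 22+15=2, 22+20=7, 22+25=12, 22+30=17
22 + H = {2, 7, 12, 17, 22, 27, 32} = 2 + H

22 + H = {2, 7, 12, 17, 22, 27, 32}


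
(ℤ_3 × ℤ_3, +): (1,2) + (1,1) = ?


Operation: componentwise addition mod (3, 3)
(1,2) + (1,1) = ((a₁+b₁) mod 3, (a₂+b₂) mod 3) with a = (1,2), b = (1,1)

(1,2) + (1,1) = (2,0)


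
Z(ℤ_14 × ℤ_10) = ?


Z(G) = {g ∈ G | gx = xg for all x ∈ G}
Direct product of abelian groups is abelian, so Z(G) = G

Z(ℤ_14 × ℤ_10) = ℤ_14 × ℤ_10


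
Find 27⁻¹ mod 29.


Use the extended Euclidean algorithm to write 1 = 27·s + 29·t; then s mod 29 is the inverse.
Euclidean algorithm:
  27 = 0·29 + 27
  29 = 1·27 + 2
  27 = 13·2 + 1
  2 = 2·1 + 0
gcd(27,29) = 1
Back-substitution gives: 27·(14) + 29·(-13) = 1
So 27⁻¹ ≡ 14 ≡ 14 (mod 29)
Check: 27 × 14 = 378 ≡ 1 (mod 29) ✓

27⁻¹ ≡ 14 (mod 29)


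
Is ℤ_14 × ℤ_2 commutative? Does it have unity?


Direct product ring; commutative with unity (1,1); but (1,0)·(0,1) = (0,0) gives zero divisors, so not an integral domain
Commutative: Yes
Integral domain: No
Has unity: Yes

ℤ_14 × ℤ_2: Commutative=Yes, Unity=Yes


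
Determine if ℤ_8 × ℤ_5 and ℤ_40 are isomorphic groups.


Comparing ℤ_8 × ℤ_5 and ℤ_40:
gcd(8,5) = 1, so ℤ_8 × ℤ_5 ≅ ℤ_40 (CRT)

Yes, ℤ_8 × ℤ_5 ≅ ℤ_40


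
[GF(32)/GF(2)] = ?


GF(32) = GF(2^5), so the extension degree is 5

[GF(32)/GF(2)] = 5


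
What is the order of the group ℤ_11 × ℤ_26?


|A × B| = |A| · |B|
|ℤ_11 × ℤ_26| = 11 × 26 = 286

|ℤ_11 × ℤ_26| = 286


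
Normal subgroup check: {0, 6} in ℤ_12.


H = {0, 6} in ℤ_12
ℤ_12 is abelian; every subgroup of an abelian group is normal

Yes, normal subgroup


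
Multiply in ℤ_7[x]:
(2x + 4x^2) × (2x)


Expand and collect like terms; reduce coefficients mod 7:
x^0: 0·0 = 0 ≡ 0 (mod 7)
x^1: 0·2 + 2·0 = 0 ≡ 0 (mod 7)
x^2: 2·2 + 4·0 = 4 ≡ 4 (mod 7)
x^3: 4·2 = 8 ≡ 1 (mod 7)
Result: 4x^2 + x^3

f · g = 4x^2 + x^3


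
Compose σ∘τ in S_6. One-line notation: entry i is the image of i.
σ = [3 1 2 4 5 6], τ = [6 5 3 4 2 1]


σ∘τ: apply τ first, then σ
1 →τ 6 →σ 6
2 →τ 5 →σ 5
3 →τ 3 →σ 2
4 →τ 4 →σ 4
5 →τ 2 →σ 1
6 →τ 1 →σ 3

σ∘τ = [6 5 2 4 1 3]


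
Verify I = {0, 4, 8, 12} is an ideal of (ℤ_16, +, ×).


Check ideal conditions for I = {0, 4, 8, 12} in ℤ_16:
(1) I is an additive subgroup? Yes
(2) For r ∈ ℤ_16 and a ∈ I: r·a ∈ I? Yes

Yes, I is an ideal of ℤ_16


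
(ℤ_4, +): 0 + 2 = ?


Operation: addition mod 4
0 + 2 = (a + b) mod 4 with a = 0, b = 2

0 + 2 = 2


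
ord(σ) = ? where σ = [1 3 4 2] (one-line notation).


Cycle decomposition: (2 3 4)
Cycle lengths: 3
Order = lcm(3) = 3

ord(σ) = 3


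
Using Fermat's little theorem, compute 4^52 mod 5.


Fermat's little theorem: if p is prime and gcd(a,p)=1, then a^(p-1) ≡ 1 (mod p)
p = 5 is prime, gcd(4,5) = 1
Reduce exponent: 52 mod 4 = 0
So 4^52 ≡ 4^0 (mod 5)
4^0 = 1

4^52 ≡ 1 (mod 5)


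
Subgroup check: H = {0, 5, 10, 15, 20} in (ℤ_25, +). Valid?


Subgroup test for H = {0, 5, 10, 15, 20} in (ℤ_25, +):
(1) 0 ∈ H? Yes
(2) Closure: for all a,b ∈ H, (a+b) mod 25 ∈ H? Yes
(3) Inverses: for all a ∈ H, -a mod 25 ∈ H? Yes

Yes, H is a subgroup of ℤ_25


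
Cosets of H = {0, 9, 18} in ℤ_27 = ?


H = {0, 9, 18}, |H| = 3
Number of cosets = |G|/|H| = 27/3 = 9
0 + H = {0, 9, 18}
1 + H = {1, 10, 19}
2 + H = {2, 11, 20}
3 + H = {3, 12, 21}
4 + H = {4, 13, 22}
5 + H = {5, 14, 23}
6 + H = {6, 15, 24}
7 + H = {7, 16, 25}
8 + H = {8, 17, 26}

Cosets: 0+H={0,9,18}; 1+H={1,10,19}; 2+H={2,11,20}; 3+H={3,12,21}; 4+H={4,13,22}; 5+H={5,14,23}; 6+H={6,15,24}; 7+H={7,16,25}; 8+H={8,17,26}


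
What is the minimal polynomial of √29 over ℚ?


√29 satisfies x² - 29 = 0, irreducible over ℚ since 29 is squarefree

Minimal polynomial: x² - 29


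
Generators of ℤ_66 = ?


g generates ℤ_n iff gcd(g,n) = 1
Prime factors of 66: 2, 3, 11
Generators are g ∈ {1,...,65} not divisible by any of these primes.
Generators: {1, 5, 7, 13, 17, 19, 23, 25, 29, 31, 35, 37, 41, 43, 47, 49, 53, 59, 61, 65}
Number of generators = φ(66) = 20

Generators of ℤ_66 = {1, 5, 7, 13, 17, 19, 23, 25, 29, 31, 35, 37, 41, 43, 47, 49, 53, 59, 61, 65}


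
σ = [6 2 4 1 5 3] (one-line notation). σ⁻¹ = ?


To find σ⁻¹, swap domain and range:
σ(1) = 6 → σ⁻¹(6) = 1
σ(2) = 2 → σ⁻¹(2) = 2
σ(3) = 4 → σ⁻¹(4) = 3
σ(4) = 1 → σ⁻¹(1) = 4
σ(5) = 5 → σ⁻¹(5) = 5
σ(6) = 3 → σ⁻¹(3) = 6

σ⁻¹ = [4 2 6 3 5 1]


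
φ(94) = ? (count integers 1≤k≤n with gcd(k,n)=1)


Factor n: 94 = 2 × 47
φ(n) = n · ∏(1 - 1/p) over distinct primes p | n
φ(94) = 94 · (1 - 1/2) · (1 - 1/47) = 46

φ(94) = 46


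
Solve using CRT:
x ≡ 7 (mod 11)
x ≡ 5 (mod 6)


m₁ = 11, m₂ = 6, gcd = 1, so CRT applies. M = m₁·m₂ = 66
Let M₁ = M/m₁ = 6, M₂ = M/m₂ = 11
Find y₁ ≡ M₁⁻¹ (mod m₁): 6⁻¹ ≡ 2 (mod 11)
Find y₂ ≡ M₂⁻¹ (mod m₂): 11⁻¹ ≡ 5 (mod 6)
x = a₁·M₁·y₁ + a₂·M₂·y₂ = 7·6·2 + 5·11·5 = 359
Reduce mod 66: x ≡ 29
Check: 29 mod 11 = 7 ✓, 29 mod 6 = 5 ✓

x ≡ 29 (mod 66)


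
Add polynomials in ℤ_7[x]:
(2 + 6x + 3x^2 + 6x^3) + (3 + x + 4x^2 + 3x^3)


Add coefficients mod 7:
x^0: 2 + 3 = 5 (mod 7)
x^1: 6 + 1 = 0 (mod 7)
x^2: 3 + 4 = 0 (mod 7)
x^3: 6 + 3 = 2 (mod 7)
Result: 5 + 2x^3

f + g = 5 + 2x^3


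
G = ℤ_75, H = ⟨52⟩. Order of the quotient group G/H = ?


|⟨52⟩| = n / gcd(52, 75) = 75 / 1 = 75
H is normal (ℤ_75 is abelian).
|G/H| = |G| / |H| = 75 / 75 = 1

|G/H| = 1


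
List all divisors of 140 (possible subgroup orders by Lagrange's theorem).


Lagrange's theorem: |H| divides |G|
|G| = 140
Divisors of 140: 1, 2, 4, 5, 7, 10, 14, 20, 28, 35, 70, 140

Possible subgroup orders: {1, 2, 4, 5, 7, 10, 14, 20, 28, 35, 70, 140}


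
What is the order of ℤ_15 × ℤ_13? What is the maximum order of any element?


|ℤ_15 × ℤ_13| = 15 × 13 = 195
Max element order = lcm(15,13) = 195
Cyclic? Yes (gcd=1)

|ℤ_15×ℤ_13| = 195, max element order = 195


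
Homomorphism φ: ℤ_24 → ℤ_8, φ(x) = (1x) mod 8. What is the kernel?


Kernel = preimage of identity
ker(φ) = {x ∈ ℤ_24 : 1x ≡ 0 (mod 8)}. Since 8 | 24, φ is well-defined. The kernel is the cyclic subgroup ⟨8⟩ of ℤ_24 (order 3), i.e. {0, 8, 16}

ker(φ) = {0, 8, 16}


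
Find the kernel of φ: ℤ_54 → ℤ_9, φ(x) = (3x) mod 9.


Kernel = preimage of identity
ker(φ) = {x ∈ ℤ_54 : 3x ≡ 0 (mod 9)}. Since 9 | 54, φ is well-defined. The kernel is the cyclic subgroup ⟨3⟩ of ℤ_54 (order 18), i.e. {0, 3, 6, 9, 12, 15, 18, 21, 24, 27, 30, 33, 36, 39, 42, 45, 48, 51}

ker(φ) = {0, 3, 6, 9, 12, 15, 18, 21, 24, 27, 30, 33, 36, 39, 42, 45, 48, 51}


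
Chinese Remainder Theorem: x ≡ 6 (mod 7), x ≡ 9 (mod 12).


m₁ = 7, m₂ = 12, gcd = 1, so CRT applies. M = m₁·m₂ = 84
Let M₁ = M/m₁ = 12, M₂ = M/m₂ = 7
Find y₁ ≡ M₁⁻¹ (mod m₁): 12⁻¹ ≡ 3 (mod 7)
Find y₂ ≡ M₂⁻¹ (mod m₂): 7⁻¹ ≡ 7 (mod 12)
x = a₁·M₁·y₁ + a₂·M₂·y₂ = 6·12·3 + 9·7·7 = 657
Reduce mod 84: x ≡ 69
Check: 69 mod 7 = 6 ✓, 69 mod 12 = 9 ✓

x ≡ 69 (mod 84)


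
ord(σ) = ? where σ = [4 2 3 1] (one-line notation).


Cycle decomposition: (1 4)
Cycle lengths: 2
Order = lcm(2) = 2

ord(σ) = 2


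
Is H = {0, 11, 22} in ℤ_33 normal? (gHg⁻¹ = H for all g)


H = {0, 11, 22} in ℤ_33
ℤ_33 is abelian; every subgroup of an abelian group is normal

Yes, normal subgroup


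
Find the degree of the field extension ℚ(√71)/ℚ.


√71 has minimal polynomial x² - 71 (irreducible over ℚ since 71 is squarefree)

[ℚ(√71)/ℚ] = 2


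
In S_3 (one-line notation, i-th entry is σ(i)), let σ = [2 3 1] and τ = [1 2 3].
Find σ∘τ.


σ∘τ: apply τ first, then σ
1 →τ 1 →σ 2
2 →τ 2 →σ 3
3 →τ 3 →σ 1

σ∘τ = [2 3 1]


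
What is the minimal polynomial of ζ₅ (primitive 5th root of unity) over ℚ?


ζ₅ is a root of Φ₅(x) = x⁴ + x³ + x² + x + 1, irreducible over ℚ

Minimal polynomial: x⁴ + x³ + x² + x + 1


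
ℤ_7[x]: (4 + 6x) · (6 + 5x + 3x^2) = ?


Expand and collect like terms; reduce coefficients mod 7:
x^0: 4·6 = 24 ≡ 3 (mod 7)
x^1: 4·5 + 6·6 = 56 ≡ 0 (mod 7)
x^2: 4·3 + 6·5 = 42 ≡ 0 (mod 7)
x^3: 6·3 = 18 ≡ 4 (mod 7)
Result: 3 + 4x^3

f · g = 3 + 4x^3


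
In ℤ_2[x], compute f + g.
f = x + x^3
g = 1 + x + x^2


Add coefficients mod 2:
x^0: 0 + 1 = 1 (mod 2)
x^1: 1 + 1 = 0 (mod 2)
x^2: 0 + 1 = 1 (mod 2)
x^3: 1 + 0 = 1 (mod 2)
Result: 1 + x^2 + x^3

f + g = 1 + x^2 + x^3


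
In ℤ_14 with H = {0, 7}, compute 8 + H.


8 + H = {8 + h (mod 14) : h ∈ H}
8+0=8, 8+7=1
8 + H = {1, 8} = 1 + H

8 + H = {1, 8}


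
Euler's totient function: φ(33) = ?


Factor n: 33 = 3 × 11
φ(n) = n · ∏(1 - 1/p) over distinct primes p | n
φ(33) = 33 · (1 - 1/3) · (1 - 1/11) = 20

φ(33) = 20


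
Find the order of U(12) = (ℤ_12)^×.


U(n) is the group of units mod n; |U(n)| = φ(n)
|U(12)| = φ(12) = 4

|U(12) = (ℤ_12)^×| = 4


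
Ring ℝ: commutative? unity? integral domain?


ℝ is a field: commutative, has unity, every nonzero element is a unit (hence an integral domain)
Commutative: Yes
Integral domain: Yes
Has unity: Yes

ℝ: Commutative=Yes, Unity=Yes


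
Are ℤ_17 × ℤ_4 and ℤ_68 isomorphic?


Comparing ℤ_17 × ℤ_4 and ℤ_68:
gcd(17,4) = 1, so ℤ_17 × ℤ_4 ≅ ℤ_68 (CRT)

Yes, ℤ_17 × ℤ_4 ≅ ℤ_68


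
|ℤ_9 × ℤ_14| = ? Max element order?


|ℤ_9 × ℤ_14| = 9 × 14 = 126
Max element order = lcm(9,14) = 126
Cyclic? Yes (gcd=1)

|ℤ_9×ℤ_14| = 126, max element order = 126


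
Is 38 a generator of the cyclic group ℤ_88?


g generates ℤ_n iff gcd(g, n) = 1
gcd(38, 88) = 2
Since gcd = 2 ≠ 1, ⟨38⟩ has order 44 < 88, so 38 is not a generator.

No, 38 does not generate ℤ_88


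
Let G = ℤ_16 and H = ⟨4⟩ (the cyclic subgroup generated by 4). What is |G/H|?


|⟨4⟩| = n / gcd(4, 16) = 16 / 4 = 4
H is normal (ℤ_16 is abelian).
|G/H| = |G| / |H| = 16 / 4 = 4

|G/H| = 4


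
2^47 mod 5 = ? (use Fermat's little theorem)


Fermat's little theorem: if p is prime and gcd(a,p)=1, then a^(p-1) ≡ 1 (mod p)
p = 5 is prime, gcd(2,5) = 1
Reduce exponent: 47 mod 4 = 3
So 2^47 ≡ 2^3 (mod 5)
2^3 mod 5 = 3

2^47 ≡ 3 (mod 5)


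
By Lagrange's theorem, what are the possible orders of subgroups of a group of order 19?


Lagrange's theorem: |H| divides |G|
|G| = 19
Divisors of 19: 1, 19

Possible subgroup orders: {1, 19}


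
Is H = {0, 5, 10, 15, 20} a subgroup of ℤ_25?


Subgroup test for H = {0, 5, 10, 15, 20} in (ℤ_25, +):
(1) 0 ∈ H? Yes
(2) Closure: for all a,b ∈ H, (a+b) mod 25 ∈ H? Yes
(3) Inverses: for all a ∈ H, -a mod 25 ∈ H? Yes

Yes, H is a subgroup of ℤ_25


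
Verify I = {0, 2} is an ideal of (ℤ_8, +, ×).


Check ideal conditions for I = {0, 2} in ℤ_8:
(1) I is an additive subgroup? No
(2) For r ∈ ℤ_8 and a ∈ I: r·a ∈ I? No  [counterexample: r=2, a=2, r·a mod 8 = 4 ∉ I]

No, I is not an ideal of ℤ_8


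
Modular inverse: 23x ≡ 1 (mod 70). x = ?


Use the extended Euclidean algorithm to write 1 = 23·s + 70·t; then s mod 70 is the inverse.
Euclidean algorithm:
  23 = 0·70 + 23
  70 = 3·23 + 1
  23 = 23·1 + 0
gcd(23,70) = 1
Back-substitution gives: 23·(-3) + 70·(1) = 1
So 23⁻¹ ≡ -3 ≡ 67 (mod 70)
Check: 23 × 67 = 1541 ≡ 1 (mod 70) ✓

23⁻¹ ≡ 67 (mod 70)


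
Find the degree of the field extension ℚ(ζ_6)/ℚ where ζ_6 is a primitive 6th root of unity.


[ℚ(ζ_n):ℚ] = deg Φ_n(x) = φ(n). Here φ(6) = 2

[ℚ(ζ_6)/ℚ where ζ_6 is a primitive 6th root of unity] = 2


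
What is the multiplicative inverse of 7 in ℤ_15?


Use the extended Euclidean algorithm to write 1 = 7·s + 15·t; then s mod 15 is the inverse.
Euclidean algorithm:
  7 = 0·15 + 7
  15 = 2·7 + 1
  7 = 7·1 + 0
gcd(7,15) = 1
Back-substitution gives: 7·(-2) + 15·(1) = 1
So 7⁻¹ ≡ -2 ≡ 13 (mod 15)
Check: 7 × 13 = 91 ≡ 1 (mod 15) ✓

7⁻¹ ≡ 13 (mod 15)


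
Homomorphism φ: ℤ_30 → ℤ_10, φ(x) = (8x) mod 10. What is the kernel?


Kernel = preimage of identity
ker(φ) = {x ∈ ℤ_30 : 8x ≡ 0 (mod 10)}. Since 10 | 30, φ is well-defined. The kernel is the cyclic subgroup ⟨5⟩ of ℤ_30 (order 6), i.e. {0, 5, 10, 15, 20, 25}

ker(φ) = {0, 5, 10, 15, 20, 25}


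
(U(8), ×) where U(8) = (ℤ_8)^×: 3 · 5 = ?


Operation: multiplication mod 8
3 · 5 = (a × b) mod 8 with a = 3, b = 5

3 · 5 = 7


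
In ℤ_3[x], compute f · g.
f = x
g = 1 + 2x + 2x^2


Expand and collect like terms; reduce coefficients mod 3:
x^0: 0·1 = 0 ≡ 0 (mod 3)
x^1: 0·2 + 1·1 = 1 ≡ 1 (mod 3)
x^2: 0·2 + 1·2 = 2 ≡ 2 (mod 3)
x^3: 1·2 = 2 ≡ 2 (mod 3)
Result: x + 2x^2 + 2x^3

f · g = x + 2x^2 + 2x^3


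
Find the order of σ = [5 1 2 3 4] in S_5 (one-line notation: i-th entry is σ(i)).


Cycle decomposition: (1 5 4 3 2)
Cycle lengths: 5
Order = lcm(5) = 5

ord(σ) = 5


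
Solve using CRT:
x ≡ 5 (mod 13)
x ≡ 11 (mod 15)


m₁ = 13, m₂ = 15, gcd = 1, so CRT applies. M = m₁·m₂ = 195
Let M₁ = M/m₁ = 15, M₂ = M/m₂ = 13
Find y₁ ≡ M₁⁻¹ (mod m₁): 15⁻¹ ≡ 7 (mod 13)
Find y₂ ≡ M₂⁻¹ (mod m₂): 13⁻¹ ≡ 7 (mod 15)
x = a₁·M₁·y₁ + a₂·M₂·y₂ = 5·15·7 + 11·13·7 = 1526
Reduce mod 195: x ≡ 161
Check: 161 mod 13 = 5 ✓, 161 mod 15 = 11 ✓

x ≡ 161 (mod 195)


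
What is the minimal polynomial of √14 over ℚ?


√14 satisfies x² - 14 = 0, irreducible over ℚ since 14 is squarefree

Minimal polynomial: x² - 14


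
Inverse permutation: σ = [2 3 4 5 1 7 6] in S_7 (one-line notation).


To find σ⁻¹, swap domain and range:
σ(1) = 2 → σ⁻¹(2) = 1
σ(2) = 3 → σ⁻¹(3) = 2
σ(3) = 4 → σ⁻¹(4) = 3
σ(4) = 5 → σ⁻¹(5) = 4
σ(5) = 1 → σ⁻¹(1) = 5
σ(6) = 7 → σ⁻¹(7) = 6
σ(7) = 6 → σ⁻¹(6) = 7

σ⁻¹ = [5 1 2 3 4 7 6]


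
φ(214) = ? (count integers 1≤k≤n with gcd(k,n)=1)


Factor n: 214 = 2 × 107
φ(n) = n · ∏(1 - 1/p) over distinct primes p | n
φ(214) = 214 · (1 - 1/2) · (1 - 1/107) = 106

φ(214) = 106


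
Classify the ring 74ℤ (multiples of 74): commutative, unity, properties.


74ℤ is a commutative ring under +,× but has no multiplicative identity (1 ∉ 74ℤ); it has no zero divisors, but without unity it is not an integral domain
Commutative: Yes
Integral domain: No
Has unity: No

74ℤ (multiples of 74): Commutative=Yes, Unity=No


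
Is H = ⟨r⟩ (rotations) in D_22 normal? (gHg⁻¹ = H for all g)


H = ⟨r⟩ (rotations) in D_22
The rotation subgroup ⟨r⟩ has index 2 in D_22, so it is normal

Yes, normal subgroup


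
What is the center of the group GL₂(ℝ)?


Z(G) = {g ∈ G | gx = xg for all x ∈ G}
Only scalar multiples of the identity commute with all invertible matrices

Z(GL₂(ℝ)) = {aI : a ∈ ℝ, a ≠ 0}


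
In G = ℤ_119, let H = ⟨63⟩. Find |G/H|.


|⟨63⟩| = n / gcd(63, 119) = 119 / 7 = 17
H is normal (ℤ_119 is abelian).
|G/H| = |G| / |H| = 119 / 17 = 7

|G/H| = 7


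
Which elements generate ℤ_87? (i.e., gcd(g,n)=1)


g generates ℤ_n iff gcd(g,n) = 1
Prime factors of 87: 3, 29
Generators are g ∈ {1,...,86} not divisible by any of these primes.
Generators: {1, 2, 4, 5, 7, 8, 10, 11, 13, 14, 16, 17, 19, 20, 22, 23, 25, 26, 28, 31, 32, 34, 35, 37, 38, 40, 41, 43, 44, 46, 47, 49, 50, 52, 53, 55, 56, 59, 61, 62, 64, 65, 67, 68, 70, 71, 73, 74, 76, 77, 79, 80, 82, 83, 85, 86}
Number of generators = φ(87) = 56

Generators of ℤ_87 = {1, 2, 4, 5, 7, 8, 10, 11, 13, 14, 16, 17, 19, 20, 22, 23, 25, 26, 28, 31, 32, 34, 35, 37, 38, 40, 41, 43, 44, 46, 47, 49, 50, 52, 53, 55, 56, 59, 61, 62, 64, 65, 67, 68, 70, 71, 73, 74, 76, 77, 79, 80, 82, 83, 85, 86}


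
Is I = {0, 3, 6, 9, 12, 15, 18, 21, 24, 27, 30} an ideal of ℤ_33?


Check ideal conditions for I = {0, 3, 6, 9, 12, 15, 18, 21, 24, 27, 30} in ℤ_33:
(1) I is an additive subgroup? Yes
(2) For r ∈ ℤ_33 and a ∈ I: r·a ∈ I? Yes

Yes, I is an ideal of ℤ_33


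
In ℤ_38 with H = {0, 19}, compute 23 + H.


23 + H = {23 + h (mod 38) : h ∈ H}
23+0=23, 23+19=4
23 + H = {4, 23} = 4 + H

23 + H = {4, 23}


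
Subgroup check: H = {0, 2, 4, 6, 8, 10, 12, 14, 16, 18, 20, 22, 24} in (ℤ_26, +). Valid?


Subgroup test for H = {0, 2, 4, 6, 8, 10, 12, 14, 16, 18, 20, 22, 24} in (ℤ_26, +):
(1) 0 ∈ H? Yes
(2) Closure: for all a,b ∈ H, (a+b) mod 26 ∈ H? Yes
(3) Inverses: for all a ∈ H, -a mod 26 ∈ H? Yes

Yes, H is a subgroup of ℤ_26


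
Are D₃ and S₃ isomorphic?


Comparing D₃ and S₃:
Both are the unique non-abelian group of order 6

Yes, D₃ ≅ S₃


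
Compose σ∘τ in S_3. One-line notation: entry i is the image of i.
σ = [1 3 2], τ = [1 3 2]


σ∘τ: apply τ first, then σ
1 →τ 1 →σ 1
2 →τ 3 →σ 2
3 →τ 2 →σ 3

σ∘τ = [1 2 3]


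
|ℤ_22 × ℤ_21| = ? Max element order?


|ℤ_22 × ℤ_21| = 22 × 21 = 462
Max element order = lcm(22,21) = 462
Cyclic? Yes (gcd=1)

|ℤ_22×ℤ_21| = 462, max element order = 462


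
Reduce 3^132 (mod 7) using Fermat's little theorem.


Fermat's little theorem: if p is prime and gcd(a,p)=1, then a^(p-1) ≡ 1 (mod p)
p = 7 is prime, gcd(3,7) = 1
Reduce exponent: 132 mod 6 = 0
So 3^132 ≡ 3^0 (mod 7)
3^0 = 1

3^132 ≡ 1 (mod 7)


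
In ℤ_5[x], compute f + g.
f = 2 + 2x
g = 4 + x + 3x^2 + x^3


Add coefficients mod 5:
x^0: 2 + 4 = 1 (mod 5)
x^1: 2 + 1 = 3 (mod 5)
x^2: 0 + 3 = 3 (mod 5)
x^3: 0 + 1 = 1 (mod 5)
Result: 1 + 3x + 3x^2 + x^3

f + g = 1 + 3x + 3x^2 + x^3


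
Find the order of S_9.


|S_n| = n! (number of permutations of n symbols)
|S_9| = 9! = 362880

|S_9| = 362880


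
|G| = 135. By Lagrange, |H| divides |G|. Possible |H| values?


Lagrange's theorem: |H| divides |G|
|G| = 135
Divisors of 135: 1, 3, 5, 9, 15, 27, 45, 135

Possible subgroup orders: {1, 3, 5, 9, 15, 27, 45, 135}


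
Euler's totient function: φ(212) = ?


Factor n: 212 = 2^2 × 53
φ(n) = n · ∏(1 - 1/p) over distinct primes p | n
φ(212) = 212 · (1 - 1/2) · (1 - 1/53) = 104

φ(212) = 104


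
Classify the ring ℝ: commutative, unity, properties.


ℝ is a field: commutative, has unity, every nonzero element is a unit (hence an integral domain)
Commutative: Yes
Integral domain: Yes
Has unity: Yes

ℝ: Commutative=Yes, Unity=Yes


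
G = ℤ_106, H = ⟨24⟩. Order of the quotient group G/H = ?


|⟨24⟩| = n / gcd(24, 106) = 106 / 2 = 53
H is normal (ℤ_106 is abelian).
|G/H| = |G| / |H| = 106 / 53 = 2

|G/H| = 2


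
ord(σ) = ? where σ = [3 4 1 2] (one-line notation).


Cycle decomposition: (1 3) (2 4)
Cycle lengths: 2, 2
Order = lcm(2, 2) = 2

ord(σ) = 2


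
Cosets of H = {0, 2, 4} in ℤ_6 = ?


H = {0, 2, 4}, |H| = 3
Number of cosets = |G|/|H| = 6/3 = 2
0 + H = {0, 2, 4}
1 + H = {1, 3, 5}

Cosets: 0+H={0,2,4}; 1+H={1,3,5}


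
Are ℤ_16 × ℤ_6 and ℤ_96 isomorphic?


Comparing ℤ_16 × ℤ_6 and ℤ_96:
gcd(16,6) = 2 ≠ 1. Max element order in ℤ_16×ℤ_6 is lcm(16,6) = 48 < 96, so it has no element of order 96

No, ℤ_16 × ℤ_6 ≇ ℤ_96


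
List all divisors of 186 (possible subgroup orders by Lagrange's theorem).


Lagrange's theorem: |H| divides |G|
|G| = 186
Divisors of 186: 1, 2, 3, 6, 31, 62, 93, 186

Possible subgroup orders: {1, 2, 3, 6, 31, 62, 93, 186}


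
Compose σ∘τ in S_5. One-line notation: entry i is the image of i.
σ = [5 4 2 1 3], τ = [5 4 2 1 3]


σ∘τ: apply τ first, then σ
1 →τ 5 →σ 3
2 →τ 4 →σ 1
3 →τ 2 →σ 4
4 →τ 1 →σ 5
5 →τ 3 →σ 2

σ∘τ = [3 1 4 5 2]


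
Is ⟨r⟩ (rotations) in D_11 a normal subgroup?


H = ⟨r⟩ (rotations) in D_11
The rotation subgroup ⟨r⟩ has index 2 in D_11, so it is normal

Yes, normal subgroup


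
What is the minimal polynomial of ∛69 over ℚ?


∛69 satisfies x³ - 69 = 0, irreducible over ℚ (no rational root; 69 is not a perfect cube)

Minimal polynomial: x³ - 69


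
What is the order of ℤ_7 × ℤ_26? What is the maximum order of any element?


|ℤ_7 × ℤ_26| = 7 × 26 = 182
Max element order = lcm(7,26) = 182
Cyclic? Yes (gcd=1)

|ℤ_7×ℤ_26| = 182, max element order = 182


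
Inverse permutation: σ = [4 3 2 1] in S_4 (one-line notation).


To find σ⁻¹, swap domain and range:
σ(1) = 4 → σ⁻¹(4) = 1
σ(2) = 3 → σ⁻¹(3) = 2
σ(3) = 2 → σ⁻¹(2) = 3
σ(4) = 1 → σ⁻¹(1) = 4

σ⁻¹ = [4 3 2 1]


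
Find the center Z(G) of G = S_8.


Z(G) = {g ∈ G | gx = xg for all x ∈ G}
S_n is non-abelian for n ≥ 3; Z(S_8) is trivial

Z(S_8) = {e}


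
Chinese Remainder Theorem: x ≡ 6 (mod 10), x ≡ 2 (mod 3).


m₁ = 10, m₂ = 3, gcd = 1, so CRT applies. M = m₁·m₂ = 30
Let M₁ = M/m₁ = 3, M₂ = M/m₂ = 10
Find y₁ ≡ M₁⁻¹ (mod m₁): 3⁻¹ ≡ 7 (mod 10)
Find y₂ ≡ M₂⁻¹ (mod m₂): 10⁻¹ ≡ 1 (mod 3)
x = a₁·M₁·y₁ + a₂·M₂·y₂ = 6·3·7 + 2·10·1 = 146
Reduce mod 30: x ≡ 26
Check: 26 mod 10 = 6 ✓, 26 mod 3 = 2 ✓

x ≡ 26 (mod 30)


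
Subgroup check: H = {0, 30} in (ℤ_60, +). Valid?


Subgroup test for H = {0, 30} in (ℤ_60, +):
(1) 0 ∈ H? Yes
(2) Closure: for all a,b ∈ H, (a+b) mod 60 ∈ H? Yes
(3) Inverses: for all a ∈ H, -a mod 60 ∈ H? Yes

Yes, H is a subgroup of ℤ_60


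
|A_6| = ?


|A_n| = n!/2 (even permutations)
|A_6| = 6!/2 = 720/2 = 360

|A_6| = 360


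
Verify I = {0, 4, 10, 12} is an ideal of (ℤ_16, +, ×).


Check ideal conditions for I = {0, 4, 10, 12} in ℤ_16:
(1) I is an additive subgroup? No
(2) For r ∈ ℤ_16 and a ∈ I: r·a ∈ I? No  [counterexample: r=2, a=4, r·a mod 16 = 8 ∉ I]

No, I is not an ideal of ℤ_16


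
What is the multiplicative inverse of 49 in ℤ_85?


Use the extended Euclidean algorithm to write 1 = 49·s + 85·t; then s mod 85 is the inverse.
Euclidean algorithm:
  49 = 0·85 + 49
  85 = 1·49 + 36
  49 = 1·36 + 13
  36 = 2·13 + 10
  13 = 1·10 + 3
  10 = 3·3 + 1
  3 = 3·1 + 0
gcd(49,85) = 1
Back-substitution gives: 49·(-26) + 85·(15) = 1
So 49⁻¹ ≡ -26 ≡ 59 (mod 85)
Check: 49 × 59 = 2891 ≡ 1 (mod 85) ✓

49⁻¹ ≡ 59 (mod 85)


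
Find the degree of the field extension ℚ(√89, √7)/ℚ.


[ℚ(√89,√7):ℚ] = [ℚ(√89,√7):ℚ(√89)]·[ℚ(√89):ℚ] = 2·2 = 4

[ℚ(√89, √7)/ℚ] = 4


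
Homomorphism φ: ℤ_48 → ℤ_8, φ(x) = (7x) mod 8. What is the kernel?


Kernel = preimage of identity
ker(φ) = {x ∈ ℤ_48 : 7x ≡ 0 (mod 8)}. Since 8 | 48, φ is well-defined. The kernel is the cyclic subgroup ⟨8⟩ of ℤ_48 (order 6), i.e. {0, 8, 16, 24, 32, 40}

ker(φ) = {0, 8, 16, 24, 32, 40}


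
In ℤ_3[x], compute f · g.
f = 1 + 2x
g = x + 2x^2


Expand and collect like terms; reduce coefficients mod 3:
x^0: 1·0 = 0 ≡ 0 (mod 3)
x^1: 1·1 + 2·0 = 1 ≡ 1 (mod 3)
x^2: 1·2 + 2·1 = 4 ≡ 1 (mod 3)
x^3: 2·2 = 4 ≡ 1 (mod 3)
Result: x + x^2 + x^3

f · g = x + x^2 + x^3


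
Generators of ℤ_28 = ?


g generates ℤ_n iff gcd(g,n) = 1
Prime factors of 28: 2, 7
Generators are g ∈ {1,...,27} not divisible by any of these primes.
Generators: {1, 3, 5, 9, 11, 13, 15, 17, 19, 23, 25, 27}
Number of generators = φ(28) = 12

Generators of ℤ_28 = {1, 3, 5, 9, 11, 13, 15, 17, 19, 23, 25, 27}


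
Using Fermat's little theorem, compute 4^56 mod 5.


Fermat's little theorem: if p is prime and gcd(a,p)=1, then a^(p-1) ≡ 1 (mod p)
p = 5 is prime, gcd(4,5) = 1
Reduce exponent: 56 mod 4 = 0
So 4^56 ≡ 4^0 (mod 5)
4^0 = 1

4^56 ≡ 1 (mod 5)


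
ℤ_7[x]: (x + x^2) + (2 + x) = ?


Add coefficients mod 7:
x^0: 0 + 2 = 2 (mod 7)
x^1: 1 + 1 = 2 (mod 7)
x^2: 1 + 0 = 1 (mod 7)
Result: 2 + 2x + x^2

f + g = 2 + 2x + x^2


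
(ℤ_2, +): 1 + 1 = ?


Operation: addition mod 2
1 + 1 = (a + b) mod 2 with a = 1, b = 1

1 + 1 = 0


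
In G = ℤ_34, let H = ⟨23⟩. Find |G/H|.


|⟨23⟩| = n / gcd(23, 34) = 34 / 1 = 34
H is normal (ℤ_34 is abelian).
|G/H| = |G| / |H| = 34 / 34 = 1

|G/H| = 1


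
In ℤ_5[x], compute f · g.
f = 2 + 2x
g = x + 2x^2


Expand and collect like terms; reduce coefficients mod 5:
x^0: 2·0 = 0 ≡ 0 (mod 5)
x^1: 2·1 + 2·0 = 2 ≡ 2 (mod 5)
x^2: 2·2 + 2·1 = 6 ≡ 1 (mod 5)
x^3: 2·2 = 4 ≡ 4 (mod 5)
Result: 2x + x^2 + 4x^3

f · g = 2x + x^2 + 4x^3


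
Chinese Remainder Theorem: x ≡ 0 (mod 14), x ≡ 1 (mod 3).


m₁ = 14, m₂ = 3, gcd = 1, so CRT applies. M = m₁·m₂ = 42
Let M₁ = M/m₁ = 3, M₂ = M/m₂ = 14
Find y₁ ≡ M₁⁻¹ (mod m₁): 3⁻¹ ≡ 5 (mod 14)
Find y₂ ≡ M₂⁻¹ (mod m₂): 14⁻¹ ≡ 2 (mod 3)
x = a₁·M₁·y₁ + a₂·M₂·y₂ = 0·3·5 + 1·14·2 = 28
Reduce mod 42: x ≡ 28
Check: 28 mod 14 = 0 ✓, 28 mod 3 = 1 ✓

x ≡ 28 (mod 42)


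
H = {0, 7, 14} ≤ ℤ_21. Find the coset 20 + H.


20 + H = {20 + h (mod 21) : h ∈ H}
20+0=20, 20+7=6, 20+14=13
20 + H = {6, 13, 20} = 6 + H

20 + H = {6, 13, 20}


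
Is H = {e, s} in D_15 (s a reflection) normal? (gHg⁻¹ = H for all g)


H = {e, s} in D_15 (s a reflection)
r·s·r⁻¹ = sr⁻² ≠ s for n ≥ 3, so {e, s} is not closed under conjugation

No, not a normal subgroup


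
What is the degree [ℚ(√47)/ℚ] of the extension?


√47 has minimal polynomial x² - 47 (irreducible over ℚ since 47 is squarefree)

[ℚ(√47)/ℚ] = 2


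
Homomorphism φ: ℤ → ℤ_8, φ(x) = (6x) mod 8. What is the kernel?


Kernel = preimage of identity
ker(φ) = {x ∈ ℤ : 6x ≡ 0 (mod 8)}. gcd(6,8) = 2, so 6x ≡ 0 (mod 8) ⟺ x ≡ 0 (mod 8/2 = 4). Hence ker(φ) = 4ℤ

ker(φ) = 4ℤ


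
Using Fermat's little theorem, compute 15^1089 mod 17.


Fermat's little theorem: if p is prime and gcd(a,p)=1, then a^(p-1) ≡ 1 (mod p)
p = 17 is prime, gcd(15,17) = 1
Reduce exponent: 1089 mod 16 = 1
So 15^1089 ≡ 15^1 (mod 17)
15^1 mod 17 = 15

15^1089 ≡ 15 (mod 17)


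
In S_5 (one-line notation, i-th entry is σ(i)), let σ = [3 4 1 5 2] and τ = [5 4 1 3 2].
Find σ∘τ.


σ∘τ: apply τ first, then σ
1 →τ 5 →σ 2
2 →τ 4 →σ 5
3 →τ 1 →σ 3
4 →τ 3 →σ 1
5 →τ 2 →σ 4

σ∘τ = [2 5 3 1 4]


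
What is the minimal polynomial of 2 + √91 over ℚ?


Let α = 2 + √91. Then α - 2 = √91, so (α - 2)² = 91, giving α² - 4α - 87 = 0. Degree 2 and α ∉ ℚ, so this is the minimal polynomial.

Minimal polynomial: x² - 4x - 87


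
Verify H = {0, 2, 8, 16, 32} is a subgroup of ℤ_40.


Subgroup test for H = {0, 2, 8, 16, 32} in (ℤ_40, +):
(1) 0 ∈ H? Yes
(2) Closure: for all a,b ∈ H, (a+b) mod 40 ∈ H? No  [counterexample: 2 + 2 = 4 ∉ H]
(3) Inverses: for all a ∈ H, -a mod 40 ∈ H? No

No, H is not a subgroup of ℤ_40


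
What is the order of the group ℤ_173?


ℤ_n has n elements.

|ℤ_173| = 173


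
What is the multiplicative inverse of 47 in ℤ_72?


Use the extended Euclidean algorithm to write 1 = 47·s + 72·t; then s mod 72 is the inverse.
Euclidean algorithm:
  47 = 0·72 + 47
  72 = 1·47 + 25
  47 = 1·25 + 22
  25 = 1·22 + 3
  22 = 7·3 + 1
  3 = 3·1 + 0
gcd(47,72) = 1
Back-substitution gives: 47·(23) + 72·(-15) = 1
So 47⁻¹ ≡ 23 ≡ 23 (mod 72)
Check: 47 × 23 = 1081 ≡ 1 (mod 72) ✓

47⁻¹ ≡ 23 (mod 72)


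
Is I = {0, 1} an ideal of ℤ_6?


Check ideal conditions for I = {0, 1} in ℤ_6:
(1) I is an additive subgroup? No
(2) For r ∈ ℤ_6 and a ∈ I: r·a ∈ I? No  [counterexample: r=2, a=1, r·a mod 6 = 2 ∉ I]

No, I is not an ideal of ℤ_6


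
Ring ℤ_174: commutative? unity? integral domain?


ℤ_174 is a commutative ring with unity 1; 174 = 2×87 is composite, so 2·87 ≡ 0 gives zero divisors (not an integral domain)
Commutative: Yes
Integral domain: No
Has unity: Yes

ℤ_174: Commutative=Yes, Unity=Yes


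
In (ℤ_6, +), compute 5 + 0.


Operation: addition mod 6
5 + 0 = (a + b) mod 6 with a = 5, b = 0

5 + 0 = 5


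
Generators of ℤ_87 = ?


g generates ℤ_n iff gcd(g,n) = 1
Prime factors of 87: 3, 29
Generators are g ∈ {1,...,86} not divisible by any of these primes.
Generators: {1, 2, 4, 5, 7, 8, 10, 11, 13, 14, 16, 17, 19, 20, 22, 23, 25, 26, 28, 31, 32, 34, 35, 37, 38, 40, 41, 43, 44, 46, 47, 49, 50, 52, 53, 55, 56, 59, 61, 62, 64, 65, 67, 68, 70, 71, 73, 74, 76, 77, 79, 80, 82, 83, 85, 86}
Number of generators = φ(87) = 56

Generators of ℤ_87 = {1, 2, 4, 5, 7, 8, 10, 11, 13, 14, 16, 17, 19, 20, 22, 23, 25, 26, 28, 31, 32, 34, 35, 37, 38, 40, 41, 43, 44, 46, 47, 49, 50, 52, 53, 55, 56, 59, 61, 62, 64, 65, 67, 68, 70, 71, 73, 74, 76, 77, 79, 80, 82, 83, 85, 86}


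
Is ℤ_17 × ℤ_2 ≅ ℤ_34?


Comparing ℤ_17 × ℤ_2 and ℤ_34:
gcd(17,2) = 1, so ℤ_17 × ℤ_2 ≅ ℤ_34 (CRT)

Yes, ℤ_17 × ℤ_2 ≅ ℤ_34


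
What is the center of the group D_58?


Z(G) = {g ∈ G | gx = xg for all x ∈ G}
For even n, Z(D_n) = {e, r^(n/2)}: the 180° rotation r^29 commutes with every reflection and rotation

Z(D_58) = {e, r^29}


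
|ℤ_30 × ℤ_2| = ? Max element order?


|ℤ_30 × ℤ_2| = 30 × 2 = 60
Max element order = lcm(30,2) = 30
Cyclic? No (gcd=2)

|ℤ_30×ℤ_2| = 60, max element order = 30


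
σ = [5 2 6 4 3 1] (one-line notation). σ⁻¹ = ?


To find σ⁻¹, swap domain and range:
σ(1) = 5 → σ⁻¹(5) = 1
σ(2) = 2 → σ⁻¹(2) = 2
σ(3) = 6 → σ⁻¹(6) = 3
σ(4) = 4 → σ⁻¹(4) = 4
σ(5) = 3 → σ⁻¹(3) = 5
σ(6) = 1 → σ⁻¹(1) = 6

σ⁻¹ = [6 2 5 4 1 3]


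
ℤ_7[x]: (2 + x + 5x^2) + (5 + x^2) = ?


Add coefficients mod 7:
x^0: 2 + 5 = 0 (mod 7)
x^1: 1 + 0 = 1 (mod 7)
x^2: 5 + 1 = 6 (mod 7)
Result: x + 6x^2

f + g = x + 6x^2


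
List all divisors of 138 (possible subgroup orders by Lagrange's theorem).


Lagrange's theorem: |H| divides |G|
|G| = 138
Divisors of 138: 1, 2, 3, 6, 23, 46, 69, 138

Possible subgroup orders: {1, 2, 3, 6, 23, 46, 69, 138}


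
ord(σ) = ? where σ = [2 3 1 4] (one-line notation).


Cycle decomposition: (1 2 3)
Cycle lengths: 3
Order = lcm(3) = 3

ord(σ) = 3


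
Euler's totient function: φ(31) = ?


Factor n: 31 = 31
φ(n) = n · ∏(1 - 1/p) over distinct primes p | n
φ(31) = 31 · (1 - 1/31) = 30

φ(31) = 30


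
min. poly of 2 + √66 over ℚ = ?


Let α = 2 + √66. Then α - 2 = √66, so (α - 2)² = 66, giving α² - 4α - 62 = 0. Degree 2 and α ∉ ℚ, so this is the minimal polynomial.

Minimal polynomial: x² - 4x - 62


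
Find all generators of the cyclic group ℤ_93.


g generates ℤ_n iff gcd(g,n) = 1
Prime factors of 93: 3, 31
Generators are g ∈ {1,...,92} not divisible by any of these primes.
Generators: {1, 2, 4, 5, 7, 8, 10, 11, 13, 14, 16, 17, 19, 20, 22, 23, 25, 26, 28, 29, 32, 34, 35, 37, 38, 40, 41, 43, 44, 46, 47, 49, 50, 52, 53, 55, 56, 58, 59, 61, 64, 65, 67, 68, 70, 71, 73, 74, 76, 77, 79, 80, 82, 83, 85, 86, 88, 89, 91, 92}
Number of generators = φ(93) = 60

Generators of ℤ_93 = {1, 2, 4, 5, 7, 8, 10, 11, 13, 14, 16, 17, 19, 20, 22, 23, 25, 26, 28, 29, 32, 34, 35, 37, 38, 40, 41, 43, 44, 46, 47, 49, 50, 52, 53, 55, 56, 58, 59, 61, 64, 65, 67, 68, 70, 71, 73, 74, 76, 77, 79, 80, 82, 83, 85, 86, 88, 89, 91, 92}


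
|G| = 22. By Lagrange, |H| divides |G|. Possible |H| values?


Lagrange's theorem: |H| divides |G|
|G| = 22
Divisors of 22: 1, 2, 11, 22

Possible subgroup orders: {1, 2, 11, 22}


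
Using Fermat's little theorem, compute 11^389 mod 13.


Fermat's little theorem: if p is prime and gcd(a,p)=1, then a^(p-1) ≡ 1 (mod p)
p = 13 is prime, gcd(11,13) = 1
Reduce exponent: 389 mod 12 = 5
So 11^389 ≡ 11^5 (mod 13)
11^5 mod 13 = 7

11^389 ≡ 7 (mod 13)


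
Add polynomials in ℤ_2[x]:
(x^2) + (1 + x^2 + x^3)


Add coefficients mod 2:
x^0: 0 + 1 = 1 (mod 2)
x^1: 0 + 0 = 0 (mod 2)
x^2: 1 + 1 = 0 (mod 2)
x^3: 0 + 1 = 1 (mod 2)
Result: 1 + x^3

f + g = 1 + x^3


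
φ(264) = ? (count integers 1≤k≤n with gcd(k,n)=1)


Factor n: 264 = 2^3 × 3 × 11
φ(n) = n · ∏(1 - 1/p) over distinct primes p | n
φ(264) = 264 · (1 - 1/2) · (1 - 1/3) · (1 - 1/11) = 80

φ(264) = 80


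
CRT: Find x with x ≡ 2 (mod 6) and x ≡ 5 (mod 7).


m₁ = 6, m₂ = 7, gcd = 1, so CRT applies. M = m₁·m₂ = 42
Let M₁ = M/m₁ = 7, M₂ = M/m₂ = 6
Find y₁ ≡ M₁⁻¹ (mod m₁): 7⁻¹ ≡ 1 (mod 6)
Find y₂ ≡ M₂⁻¹ (mod m₂): 6⁻¹ ≡ 6 (mod 7)
x = a₁·M₁·y₁ + a₂·M₂·y₂ = 2·7·1 + 5·6·6 = 194
Reduce mod 42: x ≡ 26
Check: 26 mod 6 = 2 ✓, 26 mod 7 = 5 ✓

x ≡ 26 (mod 42)


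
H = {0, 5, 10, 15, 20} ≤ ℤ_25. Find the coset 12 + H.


12 + H = {12 + h (mod 25) : h ∈ H}
12+0=12, 12+5=17, 12+10=22, 12+15=2, 12+20=7
12 + H = {2, 7, 12, 17, 22} = 2 + H

12 + H = {2, 7, 12, 17, 22}


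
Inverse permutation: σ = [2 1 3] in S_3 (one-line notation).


To find σ⁻¹, swap domain and range:
σ(1) = 2 → σ⁻¹(2) = 1
σ(2) = 1 → σ⁻¹(1) = 2
σ(3) = 3 → σ⁻¹(3) = 3

σ⁻¹ = [2 1 3]


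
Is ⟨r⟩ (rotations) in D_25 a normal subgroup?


H = ⟨r⟩ (rotations) in D_25
The rotation subgroup ⟨r⟩ has index 2 in D_25, so it is normal

Yes, normal subgroup


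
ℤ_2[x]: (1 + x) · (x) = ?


Expand and collect like terms; reduce coefficients mod 2:
x^0: 1·0 = 0 ≡ 0 (mod 2)
x^1: 1·1 + 1·0 = 1 ≡ 1 (mod 2)
x^2: 1·1 = 1 ≡ 1 (mod 2)
Result: x + x^2

f · g = x + x^2


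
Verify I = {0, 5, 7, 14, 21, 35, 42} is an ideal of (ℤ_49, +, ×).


Check ideal conditions for I = {0, 5, 7, 14, 21, 35, 42} in ℤ_49:
(1) I is an additive subgroup? No
(2) For r ∈ ℤ_49 and a ∈ I: r·a ∈ I? No  [counterexample: r=2, a=5, r·a mod 49 = 10 ∉ I]

No, I is not an ideal of ℤ_49


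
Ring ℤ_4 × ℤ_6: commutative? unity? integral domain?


Direct product ring; commutative with unity (1,1); but (1,0)·(0,1) = (0,0) gives zero divisors, so not an integral domain
Commutative: Yes
Integral domain: No
Has unity: Yes

ℤ_4 × ℤ_6: Commutative=Yes, Unity=Yes


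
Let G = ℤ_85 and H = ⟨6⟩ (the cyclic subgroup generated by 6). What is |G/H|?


|⟨6⟩| = n / gcd(6, 85) = 85 / 1 = 85
H is normal (ℤ_85 is abelian).
|G/H| = |G| / |H| = 85 / 85 = 1

|G/H| = 1


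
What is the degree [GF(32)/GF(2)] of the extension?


GF(32) = GF(2^5), so the extension degree is 5

[GF(32)/GF(2)] = 5


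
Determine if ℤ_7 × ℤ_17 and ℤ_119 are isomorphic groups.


Comparing ℤ_7 × ℤ_17 and ℤ_119:
gcd(7,17) = 1, so ℤ_7 × ℤ_17 ≅ ℤ_119 (CRT)

Yes, ℤ_7 × ℤ_17 ≅ ℤ_119


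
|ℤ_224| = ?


ℤ_n has n elements.

|ℤ_224| = 224


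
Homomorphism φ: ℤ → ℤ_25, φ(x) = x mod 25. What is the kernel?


Kernel = preimage of identity
ker(φ) = {x ∈ ℤ : x ≡ 0 (mod 25)} = 25ℤ = {0, ±25, ±50, ...}

ker(φ) = 25ℤ


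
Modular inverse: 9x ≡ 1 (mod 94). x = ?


Use the extended Euclidean algorithm to write 1 = 9·s + 94·t; then s mod 94 is the inverse.
Euclidean algorithm:
  9 = 0·94 + 9
  94 = 10·9 + 4
  9 = 2·4 + 1
  4 = 4·1 + 0
gcd(9,94) = 1
Back-substitution gives: 9·(21) + 94·(-2) = 1
So 9⁻¹ ≡ 21 ≡ 21 (mod 94)
Check: 9 × 21 = 189 ≡ 1 (mod 94) ✓

9⁻¹ ≡ 21 (mod 94)


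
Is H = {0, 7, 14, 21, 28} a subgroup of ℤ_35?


Subgroup test for H = {0, 7, 14, 21, 28} in (ℤ_35, +):
(1) 0 ∈ H? Yes
(2) Closure: for all a,b ∈ H, (a+b) mod 35 ∈ H? Yes
(3) Inverses: for all a ∈ H, -a mod 35 ∈ H? Yes

Yes, H is a subgroup of ℤ_35


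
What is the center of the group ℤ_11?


Z(G) = {g ∈ G | gx = xg for all x ∈ G}
ℤ_11 is abelian, so Z(G) = G

Z(ℤ_11) = ℤ_11
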